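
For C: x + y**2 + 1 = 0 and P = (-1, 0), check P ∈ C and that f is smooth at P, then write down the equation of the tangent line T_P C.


Tangent line at P: x + 1 = 0.

Step 1: f(-1, 0) = 0, so P lies on C.
Step 2: partial derivatives
  f_x(x, y) = 1, f_y(x, y) = 2*y.
  f_x(P) = 1, f_y(P) = 0 (gradient nonzero, so P is smooth).
Step 3: tangent line at P: 1·(x − -1) + 0·(y − 0) = 0.
Expanding: x + 1 = 0.


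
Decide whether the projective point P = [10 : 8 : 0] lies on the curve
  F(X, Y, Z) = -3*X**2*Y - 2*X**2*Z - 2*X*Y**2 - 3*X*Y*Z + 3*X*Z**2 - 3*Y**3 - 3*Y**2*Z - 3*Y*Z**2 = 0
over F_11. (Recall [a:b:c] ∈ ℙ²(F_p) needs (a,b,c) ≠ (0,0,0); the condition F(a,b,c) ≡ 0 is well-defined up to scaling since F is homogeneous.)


F(10,8,0) ≡ 9 (mod 11); P is NOT on the curve.

Evaluate F(10, 8, 0) term-by-term (mod 11).
  -3*X**2*Y ↦ -3·100·8·1 = -2400
  -2*X**2*Z ↦ -2·100·1·0 = 0
  -2*X*Y**2 ↦ -2·10·64·1 = -1280
  -3*X*Y*Z ↦ -3·10·8·0 = 0
  3*X*Z**2 ↦ 3·10·1·0 = 0
  -3*Y**3 ↦ -3·1·512·1 = -1536
  -3*Y**2*Z ↦ -3·1·64·0 = 0
  -3*Y*Z**2 ↦ -3·1·8·0 = 0
Sum: F(10, 8, 0) = (-2400) + (0) + (-1280) + (0) + (0) + (-1536) + (0) + (0) = -5216.
Reducing mod 11: -5216 ≡ 9 (mod 11).
Since F(a, b, c) ≡ 9 ≠ 0 (mod 11), P does NOT lie on the curve.


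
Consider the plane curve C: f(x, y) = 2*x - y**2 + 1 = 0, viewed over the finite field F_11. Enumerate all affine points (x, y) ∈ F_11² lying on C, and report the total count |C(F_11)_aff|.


Affine F_11-points: {(0, 1), (0, 10), (1, 5), (1, 6), (2, 4), (2, 7), (4, 3), (4, 8), (5, 0), (7, 2), (7, 9)}; count = 11.

For each of the 121 pairs (x, y) ∈ F_11², evaluate f(x, y) mod 11. Record the zeros.
  x = 0: [0↦1, 1↦0, 2↦8, 3↦3, 4↦7, 5↦9, 6↦9, 7↦7, 8↦3, 9↦8, 10↦0]  zeros at y ∈ {1, 10}
  x = 1: [0↦3, 1↦2, 2↦10, 3↦5, 4↦9, 5↦0, 6↦0, 7↦9, 8↦5, 9↦10, 10↦2]  zeros at y ∈ {5, 6}
  x = 2: [0↦5, 1↦4, 2↦1, 3↦7, 4↦0, 5↦2, 6↦2, 7↦0, 8↦7, 9↦1, 10↦4]  zeros at y ∈ {4, 7}
  x = 3: [0↦7, 1↦6, 2↦3, 3↦9, 4↦2, 5↦4, 6↦4, 7↦2, 8↦9, 9↦3, 10↦6]  zeros at y ∈ ∅
  x = 4: [0↦9, 1↦8, 2↦5, 3↦0, 4↦4, 5↦6, 6↦6, 7↦4, 8↦0, 9↦5, 10↦8]  zeros at y ∈ {3, 8}
  x = 5: [0↦0, 1↦10, 2↦7, 3↦2, 4↦6, 5↦8, 6↦8, 7↦6, 8↦2, 9↦7, 10↦10]  zeros at y ∈ {0}
  x = 6: [0↦2, 1↦1, 2↦9, 3↦4, 4↦8, 5↦10, 6↦10, 7↦8, 8↦4, 9↦9, 10↦1]  zeros at y ∈ ∅
  x = 7: [0↦4, 1↦3, 2↦0, 3↦6, 4↦10, 5↦1, 6↦1, 7↦10, 8↦6, 9↦0, 10↦3]  zeros at y ∈ {2, 9}
  x = 8: [0↦6, 1↦5, 2↦2, 3↦8, 4↦1, 5↦3, 6↦3, 7↦1, 8↦8, 9↦2, 10↦5]  zeros at y ∈ ∅
  x = 9: [0↦8, 1↦7, 2↦4, 3↦10, 4↦3, 5↦5, 6↦5, 7↦3, 8↦10, 9↦4, 10↦7]  zeros at y ∈ ∅
  x = 10: [0↦10, 1↦9, 2↦6, 3↦1, 4↦5, 5↦7, 6↦7, 7↦5, 8↦1, 9↦6, 10↦9]  zeros at y ∈ ∅
Collecting zeros: affine points = {(0, 1), (0, 10), (1, 5), (1, 6), (2, 4), (2, 7), (4, 3), (4, 8), (5, 0), (7, 2), (7, 9)}.
Total count |C(F_11)_aff| = 11.


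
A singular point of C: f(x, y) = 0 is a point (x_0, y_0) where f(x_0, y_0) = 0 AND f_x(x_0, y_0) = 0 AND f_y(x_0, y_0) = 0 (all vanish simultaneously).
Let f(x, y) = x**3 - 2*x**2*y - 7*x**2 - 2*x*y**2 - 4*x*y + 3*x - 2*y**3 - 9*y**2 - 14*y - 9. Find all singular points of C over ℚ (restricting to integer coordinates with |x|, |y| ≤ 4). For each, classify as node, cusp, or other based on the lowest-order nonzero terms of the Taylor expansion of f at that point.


Singular points: {(1, -2)}; classification: cusp.

Compute partial derivatives:
  f_x = 3*x**2 - 4*x*y - 14*x - 2*y**2 - 4*y + 3.
  f_y = -2*x**2 - 4*x*y - 4*x - 6*y**2 - 18*y - 14.
Scan x_0 ∈ {−4, ..., 4}. For each x_0, f_y(x_0, y) is a polynomial in y; find its integer roots y ∈ {−4, ..., 4}, then test f_x and f at those candidates.
  x = -4: f_y(-4, y) = -6*y**2 - 2*y - 30; no integer root y with |y| ≤ 4.
  x = -3: f_y(-3, y) = -6*y**2 - 6*y - 20; no integer root y with |y| ≤ 4.
  x = -2: f_y(-2, y) = -6*y**2 - 10*y - 14; no integer root y with |y| ≤ 4.
  x = -1: f_y(-1, y) = -6*y**2 - 14*y - 12; no integer root y with |y| ≤ 4.
  x = 0: f_y(0, y) = -6*y**2 - 18*y - 14; no integer root y with |y| ≤ 4.
  x = 1: f_y(1, y) = -6*y**2 - 22*y - 20; vanishes at y ∈ {-2}. (1, -2): f_x = 0, f = 0 — SINGULAR.
  x = 2: f_y(2, y) = -6*y**2 - 26*y - 30; no integer root y with |y| ≤ 4.
  x = 3: f_y(3, y) = -6*y**2 - 30*y - 44; no integer root y with |y| ≤ 4.
  x = 4: f_y(4, y) = -6*y**2 - 34*y - 62; no integer root y with |y| ≤ 4.
Only singular point on the grid: (1, -2).
Classify: substitute x = 1 + u, y = -2 + v and expand: f = u**3 - 2*u**2*v - 2*u*v**2 - 2*v**3 + v**2.
No constant or linear terms (consistent with a singular point). Quadratic part: v**2. Cubic part: u**3 - 2*u**2*v - 2*u*v**2 - 2*v**3.
The quadratic part v**2 is a perfect square, so there is a single (double) tangent line v = 0, i.e. y = -2. Restricting the cubic part to that line (v = 0) leaves u**3 ≠ 0, so f is not divisible by v and the branch is v² ≈ -u**3 to lowest order — this is a cusp.
Classification: cusp.


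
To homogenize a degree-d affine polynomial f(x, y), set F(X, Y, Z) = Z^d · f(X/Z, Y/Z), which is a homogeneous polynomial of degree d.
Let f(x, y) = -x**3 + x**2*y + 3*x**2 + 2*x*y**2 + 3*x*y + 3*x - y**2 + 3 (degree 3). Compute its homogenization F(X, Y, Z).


F(X, Y, Z) = -X**3 + X**2*Y + 3*X**2*Z + 2*X*Y**2 + 3*X*Y*Z + 3*X*Z**2 - Y**2*Z + 3*Z**3

deg(f) = 3.
Substitute x = X/Z, y = Y/Z into f, then multiply by Z^3.
  monomial -1·x^3·y^0 ↦ -1·X^3·Y^0·Z^0.
  monomial 1·x^2·y^1 ↦ 1·X^2·Y^1·Z^0.
  monomial 3·x^2·y^0 ↦ 3·X^2·Y^0·Z^1.
  monomial 2·x^1·y^2 ↦ 2·X^1·Y^2·Z^0.
  monomial 3·x^1·y^1 ↦ 3·X^1·Y^1·Z^1.
  monomial 3·x^1·y^0 ↦ 3·X^1·Y^0·Z^2.
  monomial -1·x^0·y^2 ↦ -1·X^0·Y^2·Z^1.
  monomial 3·x^0·y^0 ↦ 3·X^0·Y^0·Z^3.
Collecting: F(X, Y, Z) = -X**3 + X**2*Y + 3*X**2*Z + 2*X*Y**2 + 3*X*Y*Z + 3*X*Z**2 - Y**2*Z + 3*Z**3.


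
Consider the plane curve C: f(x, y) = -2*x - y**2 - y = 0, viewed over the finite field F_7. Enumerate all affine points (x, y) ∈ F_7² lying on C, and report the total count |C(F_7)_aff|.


Affine F_7-points: {(0, 0), (0, 6), (1, 3), (4, 2), (4, 4), (6, 1), (6, 5)}; count = 7.

For each of the 49 pairs (x, y) ∈ F_7², evaluate f(x, y) mod 7. Record the zeros.
  x = 0: [0↦0, 1↦5, 2↦1, 3↦2, 4↦1, 5↦5, 6↦0]  zeros at y ∈ {0, 6}
  x = 1: [0↦5, 1↦3, 2↦6, 3↦0, 4↦6, 5↦3, 6↦5]  zeros at y ∈ {3}
  x = 2: [0↦3, 1↦1, 2↦4, 3↦5, 4↦4, 5↦1, 6↦3]  zeros at y ∈ ∅
  x = 3: [0↦1, 1↦6, 2↦2, 3↦3, 4↦2, 5↦6, 6↦1]  zeros at y ∈ ∅
  x = 4: [0↦6, 1↦4, 2↦0, 3↦1, 4↦0, 5↦4, 6↦6]  zeros at y ∈ {2, 4}
  x = 5: [0↦4, 1↦2, 2↦5, 3↦6, 4↦5, 5↦2, 6↦4]  zeros at y ∈ ∅
  x = 6: [0↦2, 1↦0, 2↦3, 3↦4, 4↦3, 5↦0, 6↦2]  zeros at y ∈ {1, 5}
Collecting zeros: affine points = {(0, 0), (0, 6), (1, 3), (4, 2), (4, 4), (6, 1), (6, 5)}.
Total count |C(F_7)_aff| = 7.


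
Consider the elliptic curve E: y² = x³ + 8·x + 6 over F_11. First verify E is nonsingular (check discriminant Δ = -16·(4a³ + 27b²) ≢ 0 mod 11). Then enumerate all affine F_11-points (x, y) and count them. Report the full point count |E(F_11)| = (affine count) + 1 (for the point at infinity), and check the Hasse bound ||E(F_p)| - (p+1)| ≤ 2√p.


Affine points = {(1, 2), (1, 9), (4, 5), (4, 6), (7, 3), (7, 8), (9, 2), (9, 9)}; affine count = 8; |E(F_11)| = 9.

Discriminant check: Δ ∝ 4a³ + 27b² = 4·8³ + 27·6² = 4·512 + 27·36 ≡ 6 (mod 11). Nonzero ⇒ E is nonsingular.
For each x ∈ F_11, compute rhs = x³ + 8·x + 6 mod 11, then count y ∈ F_11 with y² ≡ rhs.
  x = 0: rhs = 6, matching y values: none (0 points).
  x = 1: rhs = 4, matching y values: 2, 9 (2 points).
  x = 2: rhs = 8, matching y values: none (0 points).
  x = 3: rhs = 2, matching y values: none (0 points).
  x = 4: rhs = 3, matching y values: 5, 6 (2 points).
  x = 5: rhs = 6, matching y values: none (0 points).
  x = 6: rhs = 6, matching y values: none (0 points).
  x = 7: rhs = 9, matching y values: 3, 8 (2 points).
  x = 8: rhs = 10, matching y values: none (0 points).
  x = 9: rhs = 4, matching y values: 2, 9 (2 points).
  x = 10: rhs = 8, matching y values: none (0 points).
Total affine count: 8.
Full point count |E(F_11)| = 8 + 1 = 9.
Hasse bound: |9 − (11+1)| = |-3| = 3 ≤ 2√11 ≈ 6.6332 ✓.


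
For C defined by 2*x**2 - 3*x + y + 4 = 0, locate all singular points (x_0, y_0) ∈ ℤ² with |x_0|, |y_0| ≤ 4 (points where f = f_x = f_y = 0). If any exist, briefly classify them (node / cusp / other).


No singular points in the scanned grid; C is smooth there.

Compute partial derivatives:
  f_x = 4*x - 3.
  f_y = 1.
f_y = 1 is a nonzero constant, so f_y never vanishes: no point (x, y) can satisfy f = f_x = f_y = 0. In particular no (x, y) ∈ {−4, ..., 4}² is singular; the curve is smooth.


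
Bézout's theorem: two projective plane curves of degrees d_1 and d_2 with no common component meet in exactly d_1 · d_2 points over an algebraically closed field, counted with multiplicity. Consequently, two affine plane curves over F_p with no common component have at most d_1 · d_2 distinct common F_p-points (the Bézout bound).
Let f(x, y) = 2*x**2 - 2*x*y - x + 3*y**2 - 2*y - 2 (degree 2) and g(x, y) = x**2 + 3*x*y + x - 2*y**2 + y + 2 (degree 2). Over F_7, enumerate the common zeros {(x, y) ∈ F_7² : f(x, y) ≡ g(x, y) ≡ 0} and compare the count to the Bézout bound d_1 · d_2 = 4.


Common zeros: {(2, 5)}; count = 1; Bézout bound = 4.

deg(f) = 2, deg(g) = 2, so Bézout bound = 4.
Scan x ∈ F_7. For each x, list the y ∈ F_7 with f(x, y) ≡ 0 and those with g(x, y) ≡ 0 (mod 7); the common zeros in that column are the intersection.
  x = 0: f ≡ 0 at y ∈ {5}; g ≡ 0 at y ∈ ∅; common: ∅.
  x = 1: f ≡ 0 at y ∈ {3}; g ≡ 0 at y ∈ ∅; common: ∅.
  x = 2: f ≡ 0 at y ∈ {4, 5}; g ≡ 0 at y ∈ {2, 5}; common: {5}.
  x = 3: f ≡ 0 at y ∈ ∅; g ≡ 0 at y ∈ {0, 5}; common: ∅.
  x = 4: f ≡ 0 at y ∈ ∅; g ≡ 0 at y ∈ {4, 6}; common: ∅.
  x = 5: f ≡ 0 at y ∈ ∅; g ≡ 0 at y ∈ {2, 6}; common: ∅.
  x = 6: f ≡ 0 at y ∈ {3, 4}; g ≡ 0 at y ∈ ∅; common: ∅.
Collecting: common zeros = {(2, 5)}, so the count is 1.
Comparison with the Bézout bound: 1 ≤ 4 = deg(f)·deg(g), as expected for curves with no common component (the affine F_7-count falls short of the bound because intersections may lie at infinity, over extension fields, or carry multiplicity).


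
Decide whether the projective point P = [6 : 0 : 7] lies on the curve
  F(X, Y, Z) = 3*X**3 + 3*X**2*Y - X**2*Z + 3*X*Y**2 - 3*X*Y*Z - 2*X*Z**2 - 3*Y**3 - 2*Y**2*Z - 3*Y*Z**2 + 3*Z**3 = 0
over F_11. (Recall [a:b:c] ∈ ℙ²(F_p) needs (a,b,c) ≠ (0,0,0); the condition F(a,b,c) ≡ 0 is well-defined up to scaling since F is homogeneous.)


F(6,0,7) ≡ 1 (mod 11); P is NOT on the curve.

Evaluate F(6, 0, 7) term-by-term (mod 11).
  3*X**3 ↦ 3·216·1·1 = 648
  3*X**2*Y ↦ 3·36·0·1 = 0
  -X**2*Z ↦ -1·36·1·7 = -252
  3*X*Y**2 ↦ 3·6·0·1 = 0
  -3*X*Y*Z ↦ -3·6·0·7 = 0
  -2*X*Z**2 ↦ -2·6·1·49 = -588
  -3*Y**3 ↦ -3·1·0·1 = 0
  -2*Y**2*Z ↦ -2·1·0·7 = 0
  -3*Y*Z**2 ↦ -3·1·0·49 = 0
  3*Z**3 ↦ 3·1·1·343 = 1029
Sum: F(6, 0, 7) = (648) + (0) + (-252) + (0) + (0) + (-588) + (0) + (0) + (0) + (1029) = 837.
Reducing mod 11: 837 ≡ 1 (mod 11).
Since F(a, b, c) ≡ 1 ≠ 0 (mod 11), P does NOT lie on the curve.


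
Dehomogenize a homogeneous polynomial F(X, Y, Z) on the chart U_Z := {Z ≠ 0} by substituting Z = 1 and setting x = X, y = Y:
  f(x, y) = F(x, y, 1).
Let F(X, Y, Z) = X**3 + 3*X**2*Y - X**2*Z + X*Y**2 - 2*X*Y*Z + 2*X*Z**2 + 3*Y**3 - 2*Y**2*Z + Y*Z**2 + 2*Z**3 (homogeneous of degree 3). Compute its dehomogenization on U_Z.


f(x, y) = x**3 + 3*x**2*y - x**2 + x*y**2 - 2*x*y + 2*x + 3*y**3 - 2*y**2 + y + 2

On U_Z we set Z = 1. Each monomial c·X^i·Y^j·Z^k in F becomes c·x^i·y^j·1^k = c·x^i·y^j.
Substituting Z = 1: F(X, Y, 1) = x**3 + 3*x**2*y - x**2 + x*y**2 - 2*x*y + 2*x + 3*y**3 - 2*y**2 + y + 2.
Note: deg(f) ≤ deg(F) = 3; strict inequality happens when F is divisible by Z (lost terms).


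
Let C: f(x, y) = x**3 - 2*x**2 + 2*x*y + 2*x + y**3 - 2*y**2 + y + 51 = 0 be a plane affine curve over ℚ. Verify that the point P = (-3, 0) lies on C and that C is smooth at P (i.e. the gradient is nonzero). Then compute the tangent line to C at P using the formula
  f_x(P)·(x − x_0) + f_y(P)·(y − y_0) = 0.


Tangent line at P: 41*x - 5*y + 123 = 0.

Step 1: f(-3, 0) = 0, so P lies on C.
Step 2: partial derivatives
  f_x(x, y) = 3*x**2 - 4*x + 2*y + 2, f_y(x, y) = 2*x + 3*y**2 - 4*y + 1.
  f_x(P) = 41, f_y(P) = -5 (gradient nonzero, so P is smooth).
Step 3: tangent line at P: 41·(x − -3) + -5·(y − 0) = 0.
Expanding: 41*x - 5*y + 123 = 0.


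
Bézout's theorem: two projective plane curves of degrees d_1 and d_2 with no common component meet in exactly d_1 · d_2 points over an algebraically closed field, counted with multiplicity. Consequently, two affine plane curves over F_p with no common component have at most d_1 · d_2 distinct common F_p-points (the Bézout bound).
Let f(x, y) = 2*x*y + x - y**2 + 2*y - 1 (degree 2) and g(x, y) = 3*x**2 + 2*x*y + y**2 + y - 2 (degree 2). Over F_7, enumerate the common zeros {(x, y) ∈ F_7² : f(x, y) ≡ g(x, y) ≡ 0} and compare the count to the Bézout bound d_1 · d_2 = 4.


Common zeros: {(0, 1)}; count = 1; Bézout bound = 4.

deg(f) = 2, deg(g) = 2, so Bézout bound = 4.
Scan x ∈ F_7. For each x, list the y ∈ F_7 with f(x, y) ≡ 0 and those with g(x, y) ≡ 0 (mod 7); the common zeros in that column are the intersection.
  x = 0: f ≡ 0 at y ∈ {1}; g ≡ 0 at y ∈ {1, 5}; common: {1}.
  x = 1: f ≡ 0 at y ∈ {0, 4}; g ≡ 0 at y ∈ ∅; common: ∅.
  x = 2: f ≡ 0 at y ∈ ∅; g ≡ 0 at y ∈ ∅; common: ∅.
  x = 3: f ≡ 0 at y ∈ {2, 6}; g ≡ 0 at y ∈ ∅; common: ∅.
  x = 4: f ≡ 0 at y ∈ {5}; g ≡ 0 at y ∈ {1, 4}; common: ∅.
  x = 5: f ≡ 0 at y ∈ ∅; g ≡ 0 at y ∈ {4, 6}; common: ∅.
  x = 6: f ≡ 0 at y ∈ ∅; g ≡ 0 at y ∈ {3, 5}; common: ∅.
Collecting: common zeros = {(0, 1)}, so the count is 1.
Comparison with the Bézout bound: 1 ≤ 4 = deg(f)·deg(g), as expected for curves with no common component (the affine F_7-count falls short of the bound because intersections may lie at infinity, over extension fields, or carry multiplicity).


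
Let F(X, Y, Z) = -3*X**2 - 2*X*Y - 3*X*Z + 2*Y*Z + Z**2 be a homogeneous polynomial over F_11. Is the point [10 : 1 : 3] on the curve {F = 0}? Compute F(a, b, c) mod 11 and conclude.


F(10,1,3) ≡ 1 (mod 11); P is NOT on the curve.

Evaluate F(10, 1, 3) term-by-term (mod 11).
  -3*X**2 ↦ -3·100·1·1 = -300
  -2*X*Y ↦ -2·10·1·1 = -20
  -3*X*Z ↦ -3·10·1·3 = -90
  2*Y*Z ↦ 2·1·1·3 = 6
  Z**2 ↦ 1·1·1·9 = 9
Sum: F(10, 1, 3) = (-300) + (-20) + (-90) + (6) + (9) = -395.
Reducing mod 11: -395 ≡ 1 (mod 11).
Since F(a, b, c) ≡ 1 ≠ 0 (mod 11), P does NOT lie on the curve.


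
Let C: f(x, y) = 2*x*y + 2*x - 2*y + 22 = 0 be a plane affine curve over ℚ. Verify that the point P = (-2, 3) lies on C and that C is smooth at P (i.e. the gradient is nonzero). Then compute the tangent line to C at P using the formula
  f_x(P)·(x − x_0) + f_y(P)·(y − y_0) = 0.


Tangent line at P: 8*x - 6*y + 34 = 0.

Step 1: f(-2, 3) = 0, so P lies on C.
Step 2: partial derivatives
  f_x(x, y) = 2*y + 2, f_y(x, y) = 2*x - 2.
  f_x(P) = 8, f_y(P) = -6 (gradient nonzero, so P is smooth).
Step 3: tangent line at P: 8·(x − -2) + -6·(y − 3) = 0.
Expanding: 8*x - 6*y + 34 = 0.


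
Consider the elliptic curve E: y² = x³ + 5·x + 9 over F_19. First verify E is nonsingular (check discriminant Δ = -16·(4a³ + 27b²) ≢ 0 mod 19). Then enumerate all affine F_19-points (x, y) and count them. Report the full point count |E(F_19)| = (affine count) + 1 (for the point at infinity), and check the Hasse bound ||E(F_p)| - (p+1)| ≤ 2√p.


Affine points = {(0, 3), (0, 16), (4, 6), (4, 13), (5, 8), (5, 11), (7, 8), (7, 11), (9, 2), (9, 17), (12, 7), (12, 12), (14, 7), (14, 12), (15, 1), (15, 18), (16, 9), (16, 10)}; affine count = 18; |E(F_19)| = 19.

Discriminant check: Δ ∝ 4a³ + 27b² = 4·5³ + 27·9² = 4·125 + 27·81 ≡ 8 (mod 19). Nonzero ⇒ E is nonsingular.
For each x ∈ F_19, compute rhs = x³ + 5·x + 9 mod 19, then count y ∈ F_19 with y² ≡ rhs.
  x = 0: rhs = 9, matching y values: 3, 16 (2 points).
  x = 1: rhs = 15, matching y values: none (0 points).
  x = 2: rhs = 8, matching y values: none (0 points).
  x = 3: rhs = 13, matching y values: none (0 points).
  x = 4: rhs = 17, matching y values: 6, 13 (2 points).
  x = 5: rhs = 7, matching y values: 8, 11 (2 points).
  x = 6: rhs = 8, matching y values: none (0 points).
  x = 7: rhs = 7, matching y values: 8, 11 (2 points).
  x = 8: rhs = 10, matching y values: none (0 points).
  x = 9: rhs = 4, matching y values: 2, 17 (2 points).
  x = 10: rhs = 14, matching y values: none (0 points).
  x = 11: rhs = 8, matching y values: none (0 points).
  x = 12: rhs = 11, matching y values: 7, 12 (2 points).
  x = 13: rhs = 10, matching y values: none (0 points).
  x = 14: rhs = 11, matching y values: 7, 12 (2 points).
  x = 15: rhs = 1, matching y values: 1, 18 (2 points).
  x = 16: rhs = 5, matching y values: 9, 10 (2 points).
  x = 17: rhs = 10, matching y values: none (0 points).
  x = 18: rhs = 3, matching y values: none (0 points).
Total affine count: 18.
Full point count |E(F_19)| = 18 + 1 = 19.
Hasse bound: |19 − (19+1)| = |-1| = 1 ≤ 2√19 ≈ 8.7178 ✓.


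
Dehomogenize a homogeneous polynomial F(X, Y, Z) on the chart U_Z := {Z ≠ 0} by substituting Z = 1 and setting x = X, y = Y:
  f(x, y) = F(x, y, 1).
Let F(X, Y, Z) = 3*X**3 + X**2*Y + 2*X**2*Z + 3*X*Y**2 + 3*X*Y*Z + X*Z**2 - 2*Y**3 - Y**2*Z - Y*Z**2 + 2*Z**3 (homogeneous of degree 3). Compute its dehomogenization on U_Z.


f(x, y) = 3*x**3 + x**2*y + 2*x**2 + 3*x*y**2 + 3*x*y + x - 2*y**3 - y**2 - y + 2

On U_Z we set Z = 1. Each monomial c·X^i·Y^j·Z^k in F becomes c·x^i·y^j·1^k = c·x^i·y^j.
Substituting Z = 1: F(X, Y, 1) = 3*x**3 + x**2*y + 2*x**2 + 3*x*y**2 + 3*x*y + x - 2*y**3 - y**2 - y + 2.
Note: deg(f) ≤ deg(F) = 3; strict inequality happens when F is divisible by Z (lost terms).


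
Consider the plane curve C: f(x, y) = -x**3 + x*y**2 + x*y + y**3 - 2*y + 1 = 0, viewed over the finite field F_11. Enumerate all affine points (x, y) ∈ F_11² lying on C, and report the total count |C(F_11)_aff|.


Affine F_11-points: {(0, 1), (0, 3), (0, 7), (1, 0), (1, 3), (1, 7), (7, 10), (8, 8), (10, 2), (10, 3), (10, 7)}; count = 11.

For each of the 121 pairs (x, y) ∈ F_11², evaluate f(x, y) mod 11. Record the zeros.
  x = 0: [0↦1, 1↦0, 2↦5, 3↦0, 4↦2, 5↦6, 6↦7, 7↦0, 8↦2, 9↦8, 10↦2]  zeros at y ∈ {1, 3, 7}
  x = 1: [0↦0, 1↦1, 2↦10, 3↦0, 4↦10, 5↦2, 6↦4, 7↦0, 8↦7, 9↦9, 10↦1]  zeros at y ∈ {0, 3, 7}
  x = 2: [0↦4, 1↦7, 2↦9, 3↦5, 4↦1, 5↦3, 6↦6, 7↦5, 8↦6, 9↦4, 10↦5]  zeros at y ∈ ∅
  x = 3: [0↦7, 1↦1, 2↦7, 3↦9, 4↦2, 5↦3, 6↦7, 7↦9, 8↦4, 9↦9, 10↦8]  zeros at y ∈ ∅
  x = 4: [0↦3, 1↦10, 2↦9, 3↦6, 4↦7, 5↦7, 6↦1, 7↦6, 8↦6, 9↦7, 10↦4]  zeros at y ∈ ∅
  x = 5: [0↦8, 1↦6, 2↦9, 3↦1, 4↦10, 5↦9, 6↦4, 7↦1, 8↦6, 9↦3, 10↦9]  zeros at y ∈ ∅
  x = 6: [0↦5, 1↦5, 2↦1, 3↦10, 4↦5, 5↦3, 6↦10, 7↦10, 8↦9, 9↦2, 10↦6]  zeros at y ∈ ∅
  x = 7: [0↦10, 1↦1, 2↦1, 3↦5, 4↦8, 5↦5, 6↦2, 7↦5, 8↦9, 9↦9, 10↦0]  zeros at y ∈ {10}
  x = 8: [0↦6, 1↦10, 2↦3, 3↦2, 4↦2, 5↦9, 6↦7, 7↦2, 8↦0, 9↦7, 10↦7]  zeros at y ∈ {8}
  x = 9: [0↦9, 1↦4, 2↦1, 3↦6, 4↦3, 5↦9, 6↦8, 7↦6, 8↦9, 9↦1, 10↦10]  zeros at y ∈ ∅
  x = 10: [0↦2, 1↦10, 2↦0, 3↦0, 4↦5, 5↦10, 6↦10, 7↦0, 8↦8, 9↦7, 10↦3]  zeros at y ∈ {2, 3, 7}
Collecting zeros: affine points = {(0, 1), (0, 3), (0, 7), (1, 0), (1, 3), (1, 7), (7, 10), (8, 8), (10, 2), (10, 3), (10, 7)}.
Total count |C(F_11)_aff| = 11.


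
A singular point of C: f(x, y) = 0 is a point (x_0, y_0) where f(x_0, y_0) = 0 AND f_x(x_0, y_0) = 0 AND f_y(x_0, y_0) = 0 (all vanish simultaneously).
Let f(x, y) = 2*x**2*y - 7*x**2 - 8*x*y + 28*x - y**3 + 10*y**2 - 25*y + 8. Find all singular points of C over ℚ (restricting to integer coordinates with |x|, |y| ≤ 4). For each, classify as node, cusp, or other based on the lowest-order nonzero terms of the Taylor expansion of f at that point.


Singular points: {(2, 3)}; classification: node.

Compute partial derivatives:
  f_x = 4*x*y - 14*x - 8*y + 28.
  f_y = 2*x**2 - 8*x - 3*y**2 + 20*y - 25.
Scan x_0 ∈ {−4, ..., 4}. For each x_0, f_y(x_0, y) is a polynomial in y; find its integer roots y ∈ {−4, ..., 4}, then test f_x and f at those candidates.
  x = -4: f_y(-4, y) = -3*y**2 + 20*y + 39; no integer root y with |y| ≤ 4.
  x = -3: f_y(-3, y) = -3*y**2 + 20*y + 17; no integer root y with |y| ≤ 4.
  x = -2: f_y(-2, y) = -3*y**2 + 20*y - 1; no integer root y with |y| ≤ 4.
  x = -1: f_y(-1, y) = -3*y**2 + 20*y - 15; no integer root y with |y| ≤ 4.
  x = 0: f_y(0, y) = -3*y**2 + 20*y - 25; no integer root y with |y| ≤ 4.
  x = 1: f_y(1, y) = -3*y**2 + 20*y - 31; no integer root y with |y| ≤ 4.
  x = 2: f_y(2, y) = -3*y**2 + 20*y - 33; vanishes at y ∈ {3}. (2, 3): f_x = 0, f = 0 — SINGULAR.
  x = 3: f_y(3, y) = -3*y**2 + 20*y - 31; no integer root y with |y| ≤ 4.
  x = 4: f_y(4, y) = -3*y**2 + 20*y - 25; no integer root y with |y| ≤ 4.
Only singular point on the grid: (2, 3).
Classify: substitute x = 2 + u, y = 3 + v and expand: f = 2*u**2*v - u**2 - v**3 + v**2.
No constant or linear terms (consistent with a singular point). Quadratic part: -u**2 + v**2. Cubic part: 2*u**2*v - v**3.
The quadratic part v**2 - u**2 = (v − u)(v + u) splits into two distinct linear factors, so there are two distinct tangent lines y − 3 = ±(x − 2) — this is a node (ordinary double point).
Classification: node.


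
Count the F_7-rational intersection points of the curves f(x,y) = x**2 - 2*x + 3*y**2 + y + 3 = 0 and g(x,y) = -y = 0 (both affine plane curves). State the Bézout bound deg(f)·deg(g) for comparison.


Common zeros: ∅; count = 0; Bézout bound = 2.

deg(f) = 2, deg(g) = 1, so Bézout bound = 2.
Scan x ∈ F_7. For each x, list the y ∈ F_7 with f(x, y) ≡ 0 and those with g(x, y) ≡ 0 (mod 7); the common zeros in that column are the intersection.
  x = 0: f ≡ 0 at y ∈ {1}; g ≡ 0 at y ∈ {0}; common: ∅.
  x = 1: f ≡ 0 at y ∈ ∅; g ≡ 0 at y ∈ {0}; common: ∅.
  x = 2: f ≡ 0 at y ∈ {1}; g ≡ 0 at y ∈ {0}; common: ∅.
  x = 3: f ≡ 0 at y ∈ ∅; g ≡ 0 at y ∈ {0}; common: ∅.
  x = 4: f ≡ 0 at y ∈ {4, 5}; g ≡ 0 at y ∈ {0}; common: ∅.
  x = 5: f ≡ 0 at y ∈ {4, 5}; g ≡ 0 at y ∈ {0}; common: ∅.
  x = 6: f ≡ 0 at y ∈ ∅; g ≡ 0 at y ∈ {0}; common: ∅.
Collecting: common zeros = ∅, so the count is 0.
Comparison with the Bézout bound: 0 ≤ 2 = deg(f)·deg(g), as expected for curves with no common component (the affine F_7-count falls short of the bound because intersections may lie at infinity, over extension fields, or carry multiplicity).


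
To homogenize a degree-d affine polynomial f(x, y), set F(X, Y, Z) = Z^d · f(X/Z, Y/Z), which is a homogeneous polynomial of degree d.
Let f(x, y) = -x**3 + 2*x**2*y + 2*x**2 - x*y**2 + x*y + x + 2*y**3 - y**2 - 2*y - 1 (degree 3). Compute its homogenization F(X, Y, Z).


F(X, Y, Z) = -X**3 + 2*X**2*Y + 2*X**2*Z - X*Y**2 + X*Y*Z + X*Z**2 + 2*Y**3 - Y**2*Z - 2*Y*Z**2 - Z**3

deg(f) = 3.
Substitute x = X/Z, y = Y/Z into f, then multiply by Z^3.
  monomial -1·x^3·y^0 ↦ -1·X^3·Y^0·Z^0.
  monomial 2·x^2·y^1 ↦ 2·X^2·Y^1·Z^0.
  monomial 2·x^2·y^0 ↦ 2·X^2·Y^0·Z^1.
  monomial -1·x^1·y^2 ↦ -1·X^1·Y^2·Z^0.
  monomial 1·x^1·y^1 ↦ 1·X^1·Y^1·Z^1.
  monomial 1·x^1·y^0 ↦ 1·X^1·Y^0·Z^2.
  monomial 2·x^0·y^3 ↦ 2·X^0·Y^3·Z^0.
  monomial -1·x^0·y^2 ↦ -1·X^0·Y^2·Z^1.
  monomial -2·x^0·y^1 ↦ -2·X^0·Y^1·Z^2.
  monomial -1·x^0·y^0 ↦ -1·X^0·Y^0·Z^3.
Collecting: F(X, Y, Z) = -X**3 + 2*X**2*Y + 2*X**2*Z - X*Y**2 + X*Y*Z + X*Z**2 + 2*Y**3 - Y**2*Z - 2*Y*Z**2 - Z**3.


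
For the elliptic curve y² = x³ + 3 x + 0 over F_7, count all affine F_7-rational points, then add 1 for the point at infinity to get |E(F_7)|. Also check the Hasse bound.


Affine points = {(0, 0), (1, 2), (1, 5), (2, 0), (3, 1), (3, 6), (5, 0)}; affine count = 7; |E(F_7)| = 8.

Discriminant check: Δ ∝ 4a³ + 27b² = 4·3³ + 27·0² = 4·27 + 27·0 ≡ 3 (mod 7). Nonzero ⇒ E is nonsingular.
For each x ∈ F_7, compute rhs = x³ + 3·x + 0 mod 7, then count y ∈ F_7 with y² ≡ rhs.
  x = 0: rhs = 0, matching y values: 0 (1 points).
  x = 1: rhs = 4, matching y values: 2, 5 (2 points).
  x = 2: rhs = 0, matching y values: 0 (1 points).
  x = 3: rhs = 1, matching y values: 1, 6 (2 points).
  x = 4: rhs = 6, matching y values: none (0 points).
  x = 5: rhs = 0, matching y values: 0 (1 points).
  x = 6: rhs = 3, matching y values: none (0 points).
Total affine count: 7.
Full point count |E(F_7)| = 7 + 1 = 8.
Hasse bound: |8 − (7+1)| = |0| = 0 ≤ 2√7 ≈ 5.2915 ✓.


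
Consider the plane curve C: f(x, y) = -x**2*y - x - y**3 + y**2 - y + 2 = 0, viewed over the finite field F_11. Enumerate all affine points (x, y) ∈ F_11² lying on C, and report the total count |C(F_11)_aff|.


Affine F_11-points: {(1, 4), (2, 0), (2, 3), (2, 9), (3, 1), (3, 10), (4, 5), (4, 9), (5, 3), (6, 8), (7, 1), (7, 4), (7, 7), (9, 5), (9, 8), (9, 10)}; count = 16.

For each of the 121 pairs (x, y) ∈ F_11², evaluate f(x, y) mod 11. Record the zeros.
  x = 0: [0↦2, 1↦1, 2↦7, 3↦3, 4↦5, 5↦7, 6↦3, 7↦9, 8↦8, 9↦5, 10↦5]  zeros at y ∈ ∅
  x = 1: [0↦1, 1↦10, 2↦4, 3↦10, 4↦0, 5↦1, 6↦7, 7↦1, 8↦10, 9↦6, 10↦5]  zeros at y ∈ {4}
  x = 2: [0↦0, 1↦6, 2↦8, 3↦0, 4↦9, 5↦7, 6↦10, 7↦1, 8↦7, 9↦0, 10↦7]  zeros at y ∈ {0, 3, 9}
  x = 3: [0↦10, 1↦0, 2↦8, 3↦6, 4↦10, 5↦3, 6↦1, 7↦9, 8↦10, 9↦9, 10↦0]  zeros at y ∈ {1, 10}
  x = 4: [0↦9, 1↦3, 2↦4, 3↦6, 4↦3, 5↦0, 6↦2, 7↦3, 8↦8, 9↦0, 10↦6]  zeros at y ∈ {5, 9}
  x = 5: [0↦8, 1↦4, 2↦7, 3↦0, 4↦10, 5↦9, 6↦2, 7↦5, 8↦1, 9↦6, 10↦3]  zeros at y ∈ {3}
  x = 6: [0↦7, 1↦3, 2↦6, 3↦10, 4↦9, 5↦8, 6↦1, 7↦4, 8↦0, 9↦5, 10↦2]  zeros at y ∈ {8}
  x = 7: [0↦6, 1↦0, 2↦1, 3↦3, 4↦0, 5↦8, 6↦10, 7↦0, 8↦5, 9↦8, 10↦3]  zeros at y ∈ {1, 4, 7}
  x = 8: [0↦5, 1↦6, 2↦3, 3↦1, 4↦5, 5↦9, 6↦7, 7↦4, 8↦5, 9↦4, 10↦6]  zeros at y ∈ ∅
  x = 9: [0↦4, 1↦10, 2↦1, 3↦4, 4↦2, 5↦0, 6↦3, 7↦5, 8↦0, 9↦4, 10↦0]  zeros at y ∈ {5, 8, 10}
  x = 10: [0↦3, 1↦1, 2↦6, 3↦1, 4↦2, 5↦3, 6↦9, 7↦3, 8↦1, 9↦8, 10↦7]  zeros at y ∈ ∅
Collecting zeros: affine points = {(1, 4), (2, 0), (2, 3), (2, 9), (3, 1), (3, 10), (4, 5), (4, 9), (5, 3), (6, 8), (7, 1), (7, 4), (7, 7), (9, 5), (9, 8), (9, 10)}.
Total count |C(F_11)_aff| = 16.


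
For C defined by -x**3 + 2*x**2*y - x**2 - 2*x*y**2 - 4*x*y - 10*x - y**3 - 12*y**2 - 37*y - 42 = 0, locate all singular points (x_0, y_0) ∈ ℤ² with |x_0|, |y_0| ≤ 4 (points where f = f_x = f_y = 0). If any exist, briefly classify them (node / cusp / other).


Singular points: {(-2, -3)}; classification: node.

Compute partial derivatives:
  f_x = -3*x**2 + 4*x*y - 2*x - 2*y**2 - 4*y - 10.
  f_y = 2*x**2 - 4*x*y - 4*x - 3*y**2 - 24*y - 37.
Scan x_0 ∈ {−4, ..., 4}. For each x_0, f_y(x_0, y) is a polynomial in y; find its integer roots y ∈ {−4, ..., 4}, then test f_x and f at those candidates.
  x = -4: f_y(-4, y) = -3*y**2 - 8*y + 11; vanishes at y ∈ {1}. (-4, 1): f_x = -72 ≠ 0.
  x = -3: f_y(-3, y) = -3*y**2 - 12*y - 7; no integer root y with |y| ≤ 4.
  x = -2: f_y(-2, y) = -3*y**2 - 16*y - 21; vanishes at y ∈ {-3}. (-2, -3): f_x = 0, f = 0 — SINGULAR.
  x = -1: f_y(-1, y) = -3*y**2 - 20*y - 31; no integer root y with |y| ≤ 4.
  x = 0: f_y(0, y) = -3*y**2 - 24*y - 37; no integer root y with |y| ≤ 4.
  x = 1: f_y(1, y) = -3*y**2 - 28*y - 39; no integer root y with |y| ≤ 4.
  x = 2: f_y(2, y) = -3*y**2 - 32*y - 37; no integer root y with |y| ≤ 4.
  x = 3: f_y(3, y) = -3*y**2 - 36*y - 31; no integer root y with |y| ≤ 4.
  x = 4: f_y(4, y) = -3*y**2 - 40*y - 21; no integer root y with |y| ≤ 4.
Only singular point on the grid: (-2, -3).
Classify: substitute x = -2 + u, y = -3 + v and expand: f = -u**3 + 2*u**2*v - u**2 - 2*u*v**2 - v**3 + v**2.
No constant or linear terms (consistent with a singular point). Quadratic part: -u**2 + v**2. Cubic part: -u**3 + 2*u**2*v - 2*u*v**2 - v**3.
The quadratic part v**2 - u**2 = (v − u)(v + u) splits into two distinct linear factors, so there are two distinct tangent lines y − -3 = ±(x − -2) — this is a node (ordinary double point).
Classification: node.


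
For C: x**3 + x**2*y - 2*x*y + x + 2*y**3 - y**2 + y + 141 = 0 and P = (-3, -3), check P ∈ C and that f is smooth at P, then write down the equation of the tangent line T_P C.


Tangent line at P: 52*x + 76*y + 384 = 0.

Step 1: f(-3, -3) = 0, so P lies on C.
Step 2: partial derivatives
  f_x(x, y) = 3*x**2 + 2*x*y - 2*y + 1, f_y(x, y) = x**2 - 2*x + 6*y**2 - 2*y + 1.
  f_x(P) = 52, f_y(P) = 76 (gradient nonzero, so P is smooth).
Step 3: tangent line at P: 52·(x − -3) + 76·(y − -3) = 0.
Expanding: 52*x + 76*y + 384 = 0.


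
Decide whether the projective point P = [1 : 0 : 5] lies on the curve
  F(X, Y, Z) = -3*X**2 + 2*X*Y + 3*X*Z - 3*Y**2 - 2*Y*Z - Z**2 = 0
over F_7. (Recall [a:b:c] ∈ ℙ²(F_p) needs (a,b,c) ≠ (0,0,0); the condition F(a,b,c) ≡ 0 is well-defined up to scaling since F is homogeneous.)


F(1,0,5) ≡ 1 (mod 7); P is NOT on the curve.

Evaluate F(1, 0, 5) term-by-term (mod 7).
  -3*X**2 ↦ -3·1·1·1 = -3
  2*X*Y ↦ 2·1·0·1 = 0
  3*X*Z ↦ 3·1·1·5 = 15
  -3*Y**2 ↦ -3·1·0·1 = 0
  -2*Y*Z ↦ -2·1·0·5 = 0
  -Z**2 ↦ -1·1·1·25 = -25
Sum: F(1, 0, 5) = (-3) + (0) + (15) + (0) + (0) + (-25) = -13.
Reducing mod 7: -13 ≡ 1 (mod 7).
Since F(a, b, c) ≡ 1 ≠ 0 (mod 7), P does NOT lie on the curve.


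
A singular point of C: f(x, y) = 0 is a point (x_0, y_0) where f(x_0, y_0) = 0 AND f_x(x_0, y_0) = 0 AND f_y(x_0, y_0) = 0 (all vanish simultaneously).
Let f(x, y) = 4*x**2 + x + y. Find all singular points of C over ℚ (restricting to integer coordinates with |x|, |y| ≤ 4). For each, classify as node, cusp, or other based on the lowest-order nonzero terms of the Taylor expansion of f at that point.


No singular points in the scanned grid; C is smooth there.

Compute partial derivatives:
  f_x = 8*x + 1.
  f_y = 1.
f_y = 1 is a nonzero constant, so f_y never vanishes: no point (x, y) can satisfy f = f_x = f_y = 0. In particular no (x, y) ∈ {−4, ..., 4}² is singular; the curve is smooth.


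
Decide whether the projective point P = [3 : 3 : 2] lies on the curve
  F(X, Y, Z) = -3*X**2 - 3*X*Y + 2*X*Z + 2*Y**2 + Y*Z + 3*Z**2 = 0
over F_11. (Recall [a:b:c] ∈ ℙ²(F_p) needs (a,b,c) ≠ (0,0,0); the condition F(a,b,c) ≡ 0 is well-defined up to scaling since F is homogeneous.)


F(3,3,2) ≡ 5 (mod 11); P is NOT on the curve.

Evaluate F(3, 3, 2) term-by-term (mod 11).
  -3*X**2 ↦ -3·9·1·1 = -27
  -3*X*Y ↦ -3·3·3·1 = -27
  2*X*Z ↦ 2·3·1·2 = 12
  2*Y**2 ↦ 2·1·9·1 = 18
  Y*Z ↦ 1·1·3·2 = 6
  3*Z**2 ↦ 3·1·1·4 = 12
Sum: F(3, 3, 2) = (-27) + (-27) + (12) + (18) + (6) + (12) = -6.
Reducing mod 11: -6 ≡ 5 (mod 11).
Since F(a, b, c) ≡ 5 ≠ 0 (mod 11), P does NOT lie on the curve.


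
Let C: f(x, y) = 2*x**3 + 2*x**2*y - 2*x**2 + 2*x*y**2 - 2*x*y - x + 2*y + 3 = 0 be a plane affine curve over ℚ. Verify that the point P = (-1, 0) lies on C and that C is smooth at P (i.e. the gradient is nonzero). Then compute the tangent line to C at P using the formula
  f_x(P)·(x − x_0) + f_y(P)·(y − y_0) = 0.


Tangent line at P: 9*x + 6*y + 9 = 0.

Step 1: f(-1, 0) = 0, so P lies on C.
Step 2: partial derivatives
  f_x(x, y) = 6*x**2 + 4*x*y - 4*x + 2*y**2 - 2*y - 1, f_y(x, y) = 2*x**2 + 4*x*y - 2*x + 2.
  f_x(P) = 9, f_y(P) = 6 (gradient nonzero, so P is smooth).
Step 3: tangent line at P: 9·(x − -1) + 6·(y − 0) = 0.
Expanding: 9*x + 6*y + 9 = 0.


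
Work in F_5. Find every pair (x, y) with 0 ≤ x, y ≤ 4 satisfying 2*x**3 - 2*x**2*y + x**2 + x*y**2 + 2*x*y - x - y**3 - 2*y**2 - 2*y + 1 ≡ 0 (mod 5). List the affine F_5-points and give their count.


Affine F_5-points: {(0, 3), (1, 4), (4, 4)}; count = 3.

For each of the 25 pairs (x, y) ∈ F_5², evaluate f(x, y) mod 5. Record the zeros.
  x = 0: [0↦1, 1↦1, 2↦1, 3↦0, 4↦2]  zeros at y ∈ {3}
  x = 1: [0↦3, 1↦4, 2↦2, 3↦1, 4↦0]  zeros at y ∈ {4}
  x = 2: [0↦4, 1↦2, 2↦4, 3↦4, 4↦1]  zeros at y ∈ ∅
  x = 3: [0↦1, 1↦2, 2↦4, 3↦1, 4↦2]  zeros at y ∈ ∅
  x = 4: [0↦1, 1↦1, 2↦4, 3↦4, 4↦0]  zeros at y ∈ {4}
Collecting zeros: affine points = {(0, 3), (1, 4), (4, 4)}.
Total count |C(F_5)_aff| = 3.


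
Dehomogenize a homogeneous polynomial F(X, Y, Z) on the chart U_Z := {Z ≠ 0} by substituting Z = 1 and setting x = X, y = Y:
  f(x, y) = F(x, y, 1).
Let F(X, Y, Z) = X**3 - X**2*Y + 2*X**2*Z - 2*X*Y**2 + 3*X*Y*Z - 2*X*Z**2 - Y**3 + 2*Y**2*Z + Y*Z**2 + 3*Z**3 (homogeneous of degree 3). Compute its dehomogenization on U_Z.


f(x, y) = x**3 - x**2*y + 2*x**2 - 2*x*y**2 + 3*x*y - 2*x - y**3 + 2*y**2 + y + 3

On U_Z we set Z = 1. Each monomial c·X^i·Y^j·Z^k in F becomes c·x^i·y^j·1^k = c·x^i·y^j.
Substituting Z = 1: F(X, Y, 1) = x**3 - x**2*y + 2*x**2 - 2*x*y**2 + 3*x*y - 2*x - y**3 + 2*y**2 + y + 3.
Note: deg(f) ≤ deg(F) = 3; strict inequality happens when F is divisible by Z (lost terms).


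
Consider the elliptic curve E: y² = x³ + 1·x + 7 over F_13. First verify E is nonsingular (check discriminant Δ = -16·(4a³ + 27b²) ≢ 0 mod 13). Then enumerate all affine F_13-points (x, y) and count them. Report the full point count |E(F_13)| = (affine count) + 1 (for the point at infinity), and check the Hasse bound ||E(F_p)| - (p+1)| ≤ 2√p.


Affine points = {(1, 3), (1, 10), (2, 2), (2, 11), (4, 6), (4, 7), (9, 2), (9, 11), (10, 4), (10, 9), (11, 6), (11, 7)}; affine count = 12; |E(F_13)| = 13.

Discriminant check: Δ ∝ 4a³ + 27b² = 4·1³ + 27·7² = 4·1 + 27·49 ≡ 1 (mod 13). Nonzero ⇒ E is nonsingular.
For each x ∈ F_13, compute rhs = x³ + 1·x + 7 mod 13, then count y ∈ F_13 with y² ≡ rhs.
  x = 0: rhs = 7, matching y values: none (0 points).
  x = 1: rhs = 9, matching y values: 3, 10 (2 points).
  x = 2: rhs = 4, matching y values: 2, 11 (2 points).
  x = 3: rhs = 11, matching y values: none (0 points).
  x = 4: rhs = 10, matching y values: 6, 7 (2 points).
  x = 5: rhs = 7, matching y values: none (0 points).
  x = 6: rhs = 8, matching y values: none (0 points).
  x = 7: rhs = 6, matching y values: none (0 points).
  x = 8: rhs = 7, matching y values: none (0 points).
  x = 9: rhs = 4, matching y values: 2, 11 (2 points).
  x = 10: rhs = 3, matching y values: 4, 9 (2 points).
  x = 11: rhs = 10, matching y values: 6, 7 (2 points).
  x = 12: rhs = 5, matching y values: none (0 points).
Total affine count: 12.
Full point count |E(F_13)| = 12 + 1 = 13.
Hasse bound: |13 − (13+1)| = |-1| = 1 ≤ 2√13 ≈ 7.2111 ✓.


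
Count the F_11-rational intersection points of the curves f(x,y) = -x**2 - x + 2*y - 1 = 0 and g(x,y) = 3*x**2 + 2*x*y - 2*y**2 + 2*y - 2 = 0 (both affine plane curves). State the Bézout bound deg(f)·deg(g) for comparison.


Common zeros: ∅; count = 0; Bézout bound = 4.

deg(f) = 2, deg(g) = 2, so Bézout bound = 4.
Scan x ∈ F_11. For each x, list the y ∈ F_11 with f(x, y) ≡ 0 and those with g(x, y) ≡ 0 (mod 11); the common zeros in that column are the intersection.
  x = 0: f ≡ 0 at y ∈ {6}; g ≡ 0 at y ∈ ∅; common: ∅.
  x = 1: f ≡ 0 at y ∈ {7}; g ≡ 0 at y ∈ ∅; common: ∅.
  x = 2: f ≡ 0 at y ∈ {9}; g ≡ 0 at y ∈ ∅; common: ∅.
  x = 3: f ≡ 0 at y ∈ {1}; g ≡ 0 at y ∈ {2}; common: ∅.
  x = 4: f ≡ 0 at y ∈ {5}; g ≡ 0 at y ∈ ∅; common: ∅.
  x = 5: f ≡ 0 at y ∈ {10}; g ≡ 0 at y ∈ ∅; common: ∅.
  x = 6: f ≡ 0 at y ∈ {5}; g ≡ 0 at y ∈ ∅; common: ∅.
  x = 7: f ≡ 0 at y ∈ {1}; g ≡ 0 at y ∈ ∅; common: ∅.
  x = 8: f ≡ 0 at y ∈ {9}; g ≡ 0 at y ∈ ∅; common: ∅.
  x = 9: f ≡ 0 at y ∈ {7}; g ≡ 0 at y ∈ ∅; common: ∅.
  x = 10: f ≡ 0 at y ∈ {6}; g ≡ 0 at y ∈ ∅; common: ∅.
Collecting: common zeros = ∅, so the count is 0.
Comparison with the Bézout bound: 0 ≤ 4 = deg(f)·deg(g), as expected for curves with no common component (the affine F_11-count falls short of the bound because intersections may lie at infinity, over extension fields, or carry multiplicity).


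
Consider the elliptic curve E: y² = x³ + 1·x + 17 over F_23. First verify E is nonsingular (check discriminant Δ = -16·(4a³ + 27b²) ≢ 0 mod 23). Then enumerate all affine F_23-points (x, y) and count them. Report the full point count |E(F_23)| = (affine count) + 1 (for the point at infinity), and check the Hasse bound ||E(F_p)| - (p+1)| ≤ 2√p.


Affine points = {(2, 2), (2, 21), (3, 1), (3, 22), (4, 4), (4, 19), (5, 3), (5, 20), (6, 3), (6, 20), (8, 10), (8, 13), (11, 5), (11, 18), (12, 3), (12, 20), (15, 7), (15, 16), (16, 9), (16, 14), (17, 5), (17, 18), (18, 5), (18, 18), (19, 8), (19, 15)}; affine count = 26; |E(F_23)| = 27.

Discriminant check: Δ ∝ 4a³ + 27b² = 4·1³ + 27·17² = 4·1 + 27·289 ≡ 10 (mod 23). Nonzero ⇒ E is nonsingular.
For each x ∈ F_23, compute rhs = x³ + 1·x + 17 mod 23, then count y ∈ F_23 with y² ≡ rhs.
  x = 0: rhs = 17, matching y values: none (0 points).
  x = 1: rhs = 19, matching y values: none (0 points).
  x = 2: rhs = 4, matching y values: 2, 21 (2 points).
  x = 3: rhs = 1, matching y values: 1, 22 (2 points).
  x = 4: rhs = 16, matching y values: 4, 19 (2 points).
  x = 5: rhs = 9, matching y values: 3, 20 (2 points).
  x = 6: rhs = 9, matching y values: 3, 20 (2 points).
  x = 7: rhs = 22, matching y values: none (0 points).
  x = 8: rhs = 8, matching y values: 10, 13 (2 points).
  x = 9: rhs = 19, matching y values: none (0 points).
  x = 10: rhs = 15, matching y values: none (0 points).
  x = 11: rhs = 2, matching y values: 5, 18 (2 points).
  x = 12: rhs = 9, matching y values: 3, 20 (2 points).
  x = 13: rhs = 19, matching y values: none (0 points).
  x = 14: rhs = 15, matching y values: none (0 points).
  x = 15: rhs = 3, matching y values: 7, 16 (2 points).
  x = 16: rhs = 12, matching y values: 9, 14 (2 points).
  x = 17: rhs = 2, matching y values: 5, 18 (2 points).
  x = 18: rhs = 2, matching y values: 5, 18 (2 points).
  x = 19: rhs = 18, matching y values: 8, 15 (2 points).
  x = 20: rhs = 10, matching y values: none (0 points).
  x = 21: rhs = 7, matching y values: none (0 points).
  x = 22: rhs = 15, matching y values: none (0 points).
Total affine count: 26.
Full point count |E(F_23)| = 26 + 1 = 27.
Hasse bound: |27 − (23+1)| = |3| = 3 ≤ 2√23 ≈ 9.5917 ✓.


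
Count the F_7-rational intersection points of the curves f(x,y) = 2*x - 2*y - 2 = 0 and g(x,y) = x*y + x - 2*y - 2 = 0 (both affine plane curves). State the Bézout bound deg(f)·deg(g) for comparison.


Common zeros: {(0, 6), (2, 1)}; count = 2; Bézout bound = 2.

deg(f) = 1, deg(g) = 2, so Bézout bound = 2.
Scan x ∈ F_7. For each x, list the y ∈ F_7 with f(x, y) ≡ 0 and those with g(x, y) ≡ 0 (mod 7); the common zeros in that column are the intersection.
  x = 0: f ≡ 0 at y ∈ {6}; g ≡ 0 at y ∈ {6}; common: {6}.
  x = 1: f ≡ 0 at y ∈ {0}; g ≡ 0 at y ∈ {6}; common: ∅.
  x = 2: f ≡ 0 at y ∈ {1}; g ≡ 0 at y ∈ {0, 1, 2, 3, 4, 5, 6}; common: {1}.
  x = 3: f ≡ 0 at y ∈ {2}; g ≡ 0 at y ∈ {6}; common: ∅.
  x = 4: f ≡ 0 at y ∈ {3}; g ≡ 0 at y ∈ {6}; common: ∅.
  x = 5: f ≡ 0 at y ∈ {4}; g ≡ 0 at y ∈ {6}; common: ∅.
  x = 6: f ≡ 0 at y ∈ {5}; g ≡ 0 at y ∈ {6}; common: ∅.
Collecting: common zeros = {(0, 6), (2, 1)}, so the count is 2.
Comparison with the Bézout bound: 2 ≤ 2 = deg(f)·deg(g), as expected for curves with no common component (the bound is attained).
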